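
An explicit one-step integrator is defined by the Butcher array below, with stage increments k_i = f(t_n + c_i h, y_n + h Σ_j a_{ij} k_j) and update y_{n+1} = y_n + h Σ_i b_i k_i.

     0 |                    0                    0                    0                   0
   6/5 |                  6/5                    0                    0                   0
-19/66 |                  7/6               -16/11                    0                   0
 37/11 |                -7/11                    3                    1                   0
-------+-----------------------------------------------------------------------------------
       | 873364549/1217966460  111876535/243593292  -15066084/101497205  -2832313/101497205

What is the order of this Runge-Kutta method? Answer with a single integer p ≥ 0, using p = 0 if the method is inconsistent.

3

b = (873364549/1217966460, 111876535/243593292, -15066084/101497205, -2832313/101497205)
c = (0, 6/5, -19/66, 37/11)
Ac = (0, 0, -96/55, 1093/330)
Σ b_i: 873364549/1217966460·1 + 111876535/243593292·1 + (-15066084/101497205)·1 + (-2832313/101497205)·1 = 1 ✓
b·c: 111876535/243593292·6/5 + (-15066084/101497205)·(-19/66) + (-2832313/101497205)·37/11 = 1/2 ✓
b·c²: 111876535/243593292·36/25 + (-15066084/101497205)·361/4356 + (-2832313/101497205)·1369/121 = 1/3 ✓
b·Ac: (-15066084/101497205)·(-96/55) + (-2832313/101497205)·1093/330 = 1/6 ✓
b·c³: 111876535/243593292·216/125 + (-15066084/101497205)·(-6859/287496) + (-2832313/101497205)·50653/1331 = -292689911867/1105304562450 ≠ 1/4 ⇒ order 3.
b·(c∘Ac): (-15066084/101497205)·304/605 + (-2832313/101497205)·40441/3630 = -12911100659/33494077650 ≠ 1/8
b·Ac²: (-15066084/101497205)·(-576/275) + (-2832313/101497205)·479473/108900 = 37790834273/200964465900 ≠ 1/12
b·A²c: (-2832313/101497205)·(-96/55) = 24718368/507486025 ≠ 1/24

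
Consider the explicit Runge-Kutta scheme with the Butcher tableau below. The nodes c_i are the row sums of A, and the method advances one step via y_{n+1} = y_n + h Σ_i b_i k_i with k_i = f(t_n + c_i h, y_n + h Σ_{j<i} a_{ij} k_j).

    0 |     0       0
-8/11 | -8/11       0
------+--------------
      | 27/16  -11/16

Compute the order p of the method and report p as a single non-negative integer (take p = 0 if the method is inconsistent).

2

b = (27/16, -11/16)
c = (0, -8/11)
Σ b_i: 27/16·1 + (-11/16)·1 = 1 ✓
b·c: (-11/16)·(-8/11) = 1/2 ✓; 2 stages ⇒ order 2.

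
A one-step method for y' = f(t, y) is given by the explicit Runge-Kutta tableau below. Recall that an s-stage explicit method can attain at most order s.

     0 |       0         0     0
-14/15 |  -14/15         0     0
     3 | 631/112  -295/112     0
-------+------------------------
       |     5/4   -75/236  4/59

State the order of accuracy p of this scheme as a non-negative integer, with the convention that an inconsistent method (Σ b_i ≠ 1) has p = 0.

3

b = (5/4, -75/236, 4/59)
c = (0, -14/15, 3)
Ac = (0, 0, 59/24)
Σ b_i: 5/4·1 + (-75/236)·1 + 4/59·1 = 1 ✓
b·c: (-75/236)·(-14/15) + 4/59·3 = 1/2 ✓
b·c²: (-75/236)·196/225 + 4/59·9 = 1/3 ✓
b·Ac: 4/59·59/24 = 1/6 ✓; 3 stages ⇒ order 3.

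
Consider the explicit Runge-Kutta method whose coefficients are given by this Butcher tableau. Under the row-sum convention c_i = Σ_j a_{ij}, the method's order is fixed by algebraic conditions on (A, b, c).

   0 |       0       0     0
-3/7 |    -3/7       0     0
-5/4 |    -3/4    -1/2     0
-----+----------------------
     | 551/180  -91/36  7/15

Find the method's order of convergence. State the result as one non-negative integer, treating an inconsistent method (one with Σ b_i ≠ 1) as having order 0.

2

b = (551/180, -91/36, 7/15)
c = (0, -3/7, -5/4)
Ac = (0, 0, 3/14)
Σ b_i: 551/180·1 + (-91/36)·1 + 7/15·1 = 1 ✓
b·c: (-91/36)·(-3/7) + 7/15·(-5/4) = 1/2 ✓
b·c²: (-91/36)·9/49 + 7/15·25/16 = 89/336 ≠ 1/3 ⇒ order 2.
b·Ac: 7/15·3/14 = 1/10 ≠ 1/6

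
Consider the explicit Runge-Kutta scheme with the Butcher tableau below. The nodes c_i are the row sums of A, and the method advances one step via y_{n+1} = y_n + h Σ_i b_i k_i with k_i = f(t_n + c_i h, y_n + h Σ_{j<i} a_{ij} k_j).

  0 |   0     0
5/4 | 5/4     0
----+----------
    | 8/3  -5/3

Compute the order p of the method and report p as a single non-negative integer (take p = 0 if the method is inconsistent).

b = (8/3, -5/3)
c = (0, 5/4)
Σ b_i: 8/3·1 + (-5/3)·1 = 1 ✓
b·c: (-5/3)·5/4 = -25/12 ≠ 1/2 ⇒ order 1.

1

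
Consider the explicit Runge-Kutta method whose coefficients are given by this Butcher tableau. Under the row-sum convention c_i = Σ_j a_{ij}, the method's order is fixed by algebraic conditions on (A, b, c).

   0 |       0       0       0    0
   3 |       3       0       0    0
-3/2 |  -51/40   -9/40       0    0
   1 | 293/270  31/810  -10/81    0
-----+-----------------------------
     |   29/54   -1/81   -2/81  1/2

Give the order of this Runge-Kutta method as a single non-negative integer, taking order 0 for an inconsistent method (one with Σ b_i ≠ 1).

4

b = (29/54, -1/81, -2/81, 1/2)
c = (0, 3, -3/2, 1)
Ac = (0, 0, -27/40, 3/10)
Σ b_i: 29/54·1 + (-1/81)·1 + (-2/81)·1 + 1/2·1 = 1 ✓
b·c: (-1/81)·3 + (-2/81)·(-3/2) + 1/2·1 = 1/2 ✓
b·c²: (-1/81)·9 + (-2/81)·9/4 + 1/2·1 = 1/3 ✓
b·Ac: (-2/81)·(-27/40) + 1/2·3/10 = 1/6 ✓
b·c³: (-1/81)·27 + (-2/81)·(-27/8) + 1/2·1 = 1/4 ✓
b·(c∘Ac): (-2/81)·81/80 + 1/2·3/10 = 1/8 ✓
b·Ac²: (-2/81)·(-81/40) + 1/2·1/15 = 1/12 ✓
b·A²c: 1/2·1/12 = 1/24 ✓; 4 stages ⇒ order 4.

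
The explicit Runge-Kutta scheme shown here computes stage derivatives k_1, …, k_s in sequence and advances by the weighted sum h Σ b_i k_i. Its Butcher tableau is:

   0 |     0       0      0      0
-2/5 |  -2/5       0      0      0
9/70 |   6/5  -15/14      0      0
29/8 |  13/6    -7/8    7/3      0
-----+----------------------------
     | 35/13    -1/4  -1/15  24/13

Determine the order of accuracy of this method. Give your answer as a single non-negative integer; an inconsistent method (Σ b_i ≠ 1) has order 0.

b = (35/13, -1/4, -1/15, 24/13)
c = (0, -2/5, 9/70, 29/8)
Ac = (0, 0, 3/7, 13/20)
Σ b_i: 35/13·1 + (-1/4)·1 + (-1/15)·1 + 24/13·1 = 3293/780 ≠ 1 ⇒ order 0.

0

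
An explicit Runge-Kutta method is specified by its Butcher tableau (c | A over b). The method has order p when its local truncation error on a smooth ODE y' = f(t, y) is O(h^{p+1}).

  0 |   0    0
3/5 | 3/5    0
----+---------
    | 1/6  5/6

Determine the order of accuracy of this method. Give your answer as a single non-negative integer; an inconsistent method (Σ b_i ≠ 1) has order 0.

2

b = (1/6, 5/6)
c = (0, 3/5)
Σ b_i: 1/6·1 + 5/6·1 = 1 ✓
b·c: 5/6·3/5 = 1/2 ✓; 2 stages ⇒ order 2.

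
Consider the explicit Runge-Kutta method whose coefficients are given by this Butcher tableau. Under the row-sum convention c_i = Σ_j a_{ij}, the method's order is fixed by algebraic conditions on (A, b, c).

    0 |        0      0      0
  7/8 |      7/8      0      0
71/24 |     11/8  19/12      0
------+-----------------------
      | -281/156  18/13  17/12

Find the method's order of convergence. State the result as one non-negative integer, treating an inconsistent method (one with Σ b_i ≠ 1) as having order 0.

b = (-281/156, 18/13, 17/12)
c = (0, 7/8, 71/24)
Ac = (0, 0, 133/96)
Σ b_i: (-281/156)·1 + 18/13·1 + 17/12·1 = 1 ✓
b·c: 18/13·7/8 + 17/12·71/24 = 20227/3744 ≠ 1/2 ⇒ order 1.

1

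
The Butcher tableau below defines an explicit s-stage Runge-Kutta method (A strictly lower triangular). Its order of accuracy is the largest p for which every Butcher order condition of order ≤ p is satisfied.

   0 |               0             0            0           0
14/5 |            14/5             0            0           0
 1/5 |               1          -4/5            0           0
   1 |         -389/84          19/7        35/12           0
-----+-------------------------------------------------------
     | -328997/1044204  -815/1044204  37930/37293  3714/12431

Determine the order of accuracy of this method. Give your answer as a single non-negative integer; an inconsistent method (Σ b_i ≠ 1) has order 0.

3

b = (-328997/1044204, -815/1044204, 37930/37293, 3714/12431)
c = (0, 14/5, 1/5, 1)
Ac = (0, 0, -56/25, 491/60)
Σ b_i: (-328997/1044204)·1 + (-815/1044204)·1 + 37930/37293·1 + 3714/12431·1 = 1 ✓
b·c: (-815/1044204)·14/5 + 37930/37293·1/5 + 3714/12431·1 = 1/2 ✓
b·c²: (-815/1044204)·196/25 + 37930/37293·1/25 + 3714/12431·1 = 1/3 ✓
b·Ac: 37930/37293·(-56/25) + 3714/12431·491/60 = 1/6 ✓
b·c³: (-815/1044204)·2744/125 + 37930/37293·1/125 + 3714/12431·1 = 90054/310775 ≠ 1/4 ⇒ order 3.
b·(c∘Ac): 37930/37293·(-56/125) + 3714/12431·491/60 = 3709303/1864650 ≠ 1/8
b·Ac²: 37930/37293·(-784/125) + 3714/12431·6419/300 = 5047/372930 ≠ 1/12
b·A²c: 3714/12431·(-98/15) = -121324/62155 ≠ 1/24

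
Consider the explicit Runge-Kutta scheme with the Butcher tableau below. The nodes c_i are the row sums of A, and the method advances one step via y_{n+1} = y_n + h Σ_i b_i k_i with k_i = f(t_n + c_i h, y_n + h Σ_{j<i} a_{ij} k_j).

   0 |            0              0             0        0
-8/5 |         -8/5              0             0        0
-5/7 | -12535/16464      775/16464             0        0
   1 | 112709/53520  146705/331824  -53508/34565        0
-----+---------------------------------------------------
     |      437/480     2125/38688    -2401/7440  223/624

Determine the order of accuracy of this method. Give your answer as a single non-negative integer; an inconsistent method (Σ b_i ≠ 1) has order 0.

4

b = (437/480, 2125/38688, -2401/7440, 223/624)
c = (0, -8/5, -5/7, 1)
Ac = (0, 0, -155/2058, 533/1338)
Σ b_i: 437/480·1 + 2125/38688·1 + (-2401/7440)·1 + 223/624·1 = 1 ✓
b·c: 2125/38688·(-8/5) + (-2401/7440)·(-5/7) + 223/624·1 = 1/2 ✓
b·c²: 2125/38688·64/25 + (-2401/7440)·25/49 + 223/624·1 = 1/3 ✓
b·Ac: (-2401/7440)·(-155/2058) + 223/624·533/1338 = 1/6 ✓
b·c³: 2125/38688·(-512/125) + (-2401/7440)·(-125/343) + 223/624·1 = 1/4 ✓
b·(c∘Ac): (-2401/7440)·775/14406 + 223/624·533/1338 = 1/8 ✓
b·Ac²: (-2401/7440)·124/1029 + 223/624·1144/3345 = 1/12 ✓
b·A²c: 223/624·26/223 = 1/24 ✓; 4 stages ⇒ order 4.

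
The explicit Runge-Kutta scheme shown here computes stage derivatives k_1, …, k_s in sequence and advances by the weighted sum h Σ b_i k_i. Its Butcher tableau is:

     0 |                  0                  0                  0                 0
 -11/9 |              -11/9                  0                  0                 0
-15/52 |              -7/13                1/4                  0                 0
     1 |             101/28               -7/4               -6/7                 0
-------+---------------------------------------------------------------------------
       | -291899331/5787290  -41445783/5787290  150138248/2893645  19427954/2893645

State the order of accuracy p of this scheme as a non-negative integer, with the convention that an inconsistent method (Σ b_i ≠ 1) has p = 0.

b = (-291899331/5787290, -41445783/5787290, 150138248/2893645, 19427954/2893645)
c = (0, -11/9, -15/52, 1)
Ac = (0, 0, -11/36, 7817/3276)
Σ b_i: (-291899331/5787290)·1 + (-41445783/5787290)·1 + 150138248/2893645·1 + 19427954/2893645·1 = 1 ✓
b·c: (-41445783/5787290)·(-11/9) + 150138248/2893645·(-15/52) + 19427954/2893645·1 = 1/2 ✓
b·c²: (-41445783/5787290)·121/81 + 150138248/2893645·225/2704 + 19427954/2893645·1 = 1/3 ✓
b·Ac: 150138248/2893645·(-11/36) + 19427954/2893645·7817/3276 = 1/6 ✓
b·c³: (-41445783/5787290)·(-1331/729) + 150138248/2893645·(-3375/140608) + 19427954/2893645·1 = 30135356371/1625071032 ≠ 1/4 ⇒ order 3.
b·(c∘Ac): 150138248/2893645·55/624 + 19427954/2893645·7817/3276 = 536320702/26042805 ≠ 1/8
b·Ac²: 150138248/2893645·121/324 + 19427954/2893645·(-2058677/766584) = 1093991359/812535516 ≠ 1/12
b·A²c: 19427954/2893645·11/42 = 15264821/8680935 ≠ 1/24

3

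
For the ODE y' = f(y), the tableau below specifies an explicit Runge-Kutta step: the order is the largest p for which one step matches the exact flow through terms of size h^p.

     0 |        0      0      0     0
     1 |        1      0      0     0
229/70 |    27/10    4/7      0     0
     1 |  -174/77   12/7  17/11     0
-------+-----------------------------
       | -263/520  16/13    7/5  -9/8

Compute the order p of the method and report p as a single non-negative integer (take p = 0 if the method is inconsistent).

b = (-263/520, 16/13, 7/5, -9/8)
c = (0, 1, 229/70, 1)
Ac = (0, 0, 4/7, 5213/770)
Σ b_i: (-263/520)·1 + 16/13·1 + 7/5·1 + (-9/8)·1 = 1 ✓
b·c: 16/13·1 + 7/5·229/70 + (-9/8)·1 = 12183/2600 ≠ 1/2 ⇒ order 1.

1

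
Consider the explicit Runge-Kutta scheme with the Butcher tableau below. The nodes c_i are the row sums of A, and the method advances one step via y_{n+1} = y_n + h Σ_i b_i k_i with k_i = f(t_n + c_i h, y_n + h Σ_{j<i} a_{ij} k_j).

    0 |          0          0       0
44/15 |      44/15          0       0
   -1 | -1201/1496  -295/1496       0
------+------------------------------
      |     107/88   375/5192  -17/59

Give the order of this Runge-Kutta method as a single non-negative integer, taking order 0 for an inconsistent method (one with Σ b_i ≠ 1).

3

b = (107/88, 375/5192, -17/59)
c = (0, 44/15, -1)
Ac = (0, 0, -59/102)
Σ b_i: 107/88·1 + 375/5192·1 + (-17/59)·1 = 1 ✓
b·c: 375/5192·44/15 + (-17/59)·(-1) = 1/2 ✓
b·c²: 375/5192·1936/225 + (-17/59)·1 = 1/3 ✓
b·Ac: (-17/59)·(-59/102) = 1/6 ✓; 3 stages ⇒ order 3.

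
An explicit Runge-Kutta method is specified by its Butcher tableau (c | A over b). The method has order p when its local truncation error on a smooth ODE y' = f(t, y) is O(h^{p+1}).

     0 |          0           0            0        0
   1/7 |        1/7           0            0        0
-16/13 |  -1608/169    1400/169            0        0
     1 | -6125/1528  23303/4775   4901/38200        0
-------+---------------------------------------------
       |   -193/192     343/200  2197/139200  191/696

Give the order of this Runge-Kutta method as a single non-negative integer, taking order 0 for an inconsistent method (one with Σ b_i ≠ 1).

b = (-193/192, 343/200, 2197/139200, 191/696)
c = (0, 1/7, -16/13, 1)
Ac = (0, 0, 200/169, 103/191)
Σ b_i: (-193/192)·1 + 343/200·1 + 2197/139200·1 + 191/696·1 = 1 ✓
b·c: 343/200·1/7 + 2197/139200·(-16/13) + 191/696·1 = 1/2 ✓
b·c²: 343/200·1/49 + 2197/139200·256/169 + 191/696·1 = 1/3 ✓
b·Ac: 2197/139200·200/169 + 191/696·103/191 = 1/6 ✓
b·c³: 343/200·1/343 + 2197/139200·(-4096/2197) + 191/696·1 = 1/4 ✓
b·(c∘Ac): 2197/139200·(-3200/2197) + 191/696·103/191 = 1/8 ✓
b·Ac²: 2197/139200·200/1183 + 191/696·393/1337 = 1/12 ✓
b·A²c: 191/696·29/191 = 1/24 ✓; 4 stages ⇒ order 4.

4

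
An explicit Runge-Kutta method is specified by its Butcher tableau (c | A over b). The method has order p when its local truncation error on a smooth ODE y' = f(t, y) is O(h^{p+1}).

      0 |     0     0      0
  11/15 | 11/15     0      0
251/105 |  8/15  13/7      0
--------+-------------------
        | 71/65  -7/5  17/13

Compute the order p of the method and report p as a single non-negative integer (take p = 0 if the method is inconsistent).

1

b = (71/65, -7/5, 17/13)
c = (0, 11/15, 251/105)
Ac = (0, 0, 143/105)
Σ b_i: 71/65·1 + (-7/5)·1 + 17/13·1 = 1 ✓
b·c: (-7/5)·11/15 + 17/13·251/105 = 4776/2275 ≠ 1/2 ⇒ order 1.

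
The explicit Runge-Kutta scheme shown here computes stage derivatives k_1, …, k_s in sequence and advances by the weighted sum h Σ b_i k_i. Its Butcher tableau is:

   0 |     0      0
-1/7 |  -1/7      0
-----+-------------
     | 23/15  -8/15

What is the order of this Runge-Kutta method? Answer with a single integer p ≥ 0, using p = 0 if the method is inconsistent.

b = (23/15, -8/15)
c = (0, -1/7)
Σ b_i: 23/15·1 + (-8/15)·1 = 1 ✓
b·c: (-8/15)·(-1/7) = 8/105 ≠ 1/2 ⇒ order 1.

1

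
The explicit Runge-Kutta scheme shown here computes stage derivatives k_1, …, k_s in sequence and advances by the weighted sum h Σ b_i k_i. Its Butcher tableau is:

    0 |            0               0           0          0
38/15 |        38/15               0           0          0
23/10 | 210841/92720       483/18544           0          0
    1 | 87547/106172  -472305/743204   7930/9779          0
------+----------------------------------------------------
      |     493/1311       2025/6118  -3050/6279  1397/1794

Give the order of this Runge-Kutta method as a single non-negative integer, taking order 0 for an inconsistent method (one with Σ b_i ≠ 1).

4

b = (493/1311, 2025/6118, -3050/6279, 1397/1794)
c = (0, 38/15, 23/10, 1)
Ac = (0, 0, 161/2440, 713/2794)
Σ b_i: 493/1311·1 + 2025/6118·1 + (-3050/6279)·1 + 1397/1794·1 = 1 ✓
b·c: 2025/6118·38/15 + (-3050/6279)·23/10 + 1397/1794·1 = 1/2 ✓
b·c²: 2025/6118·1444/225 + (-3050/6279)·529/100 + 1397/1794·1 = 1/3 ✓
b·Ac: (-3050/6279)·161/2440 + 1397/1794·713/2794 = 1/6 ✓
b·c³: 2025/6118·54872/3375 + (-3050/6279)·12167/1000 + 1397/1794·1 = 1/4 ✓
b·(c∘Ac): (-3050/6279)·3703/24400 + 1397/1794·713/2794 = 1/8 ✓
b·Ac²: (-3050/6279)·3059/18300 + 1397/1794·161/762 = 1/12 ✓
b·A²c: 1397/1794·299/5588 = 1/24 ✓; 4 stages ⇒ order 4.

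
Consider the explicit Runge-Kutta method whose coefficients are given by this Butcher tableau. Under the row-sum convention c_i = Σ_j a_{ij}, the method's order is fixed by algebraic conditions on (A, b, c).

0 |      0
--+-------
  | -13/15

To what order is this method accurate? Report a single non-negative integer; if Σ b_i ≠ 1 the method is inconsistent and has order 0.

0

b = (-13/15)
c = (0)
Σ b_i: (-13/15)·1 = -13/15 ≠ 1 ⇒ order 0.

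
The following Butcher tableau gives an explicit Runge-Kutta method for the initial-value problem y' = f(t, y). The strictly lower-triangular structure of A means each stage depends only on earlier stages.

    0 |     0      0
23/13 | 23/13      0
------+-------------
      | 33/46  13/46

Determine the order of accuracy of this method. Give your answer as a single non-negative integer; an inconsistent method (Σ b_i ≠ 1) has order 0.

b = (33/46, 13/46)
c = (0, 23/13)
Σ b_i: 33/46·1 + 13/46·1 = 1 ✓
b·c: 13/46·23/13 = 1/2 ✓; 2 stages ⇒ order 2.

2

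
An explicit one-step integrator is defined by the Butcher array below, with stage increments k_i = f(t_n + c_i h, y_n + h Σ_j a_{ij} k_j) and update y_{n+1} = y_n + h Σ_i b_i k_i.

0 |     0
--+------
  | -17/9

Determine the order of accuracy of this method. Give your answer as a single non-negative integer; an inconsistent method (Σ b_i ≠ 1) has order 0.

0

b = (-17/9)
c = (0)
Σ b_i: (-17/9)·1 = -17/9 ≠ 1 ⇒ order 0.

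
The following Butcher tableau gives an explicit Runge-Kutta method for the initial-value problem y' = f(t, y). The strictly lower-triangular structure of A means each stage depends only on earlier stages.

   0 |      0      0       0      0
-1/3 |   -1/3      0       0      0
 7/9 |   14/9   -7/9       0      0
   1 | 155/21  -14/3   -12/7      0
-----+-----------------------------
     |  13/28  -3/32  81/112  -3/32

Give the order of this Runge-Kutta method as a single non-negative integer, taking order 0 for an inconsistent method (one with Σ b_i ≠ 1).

4

b = (13/28, -3/32, 81/112, -3/32)
c = (0, -1/3, 7/9, 1)
Ac = (0, 0, 7/27, 2/9)
Σ b_i: 13/28·1 + (-3/32)·1 + 81/112·1 + (-3/32)·1 = 1 ✓
b·c: (-3/32)·(-1/3) + 81/112·7/9 + (-3/32)·1 = 1/2 ✓
b·c²: (-3/32)·1/9 + 81/112·49/81 + (-3/32)·1 = 1/3 ✓
b·Ac: 81/112·7/27 + (-3/32)·2/9 = 1/6 ✓
b·c³: (-3/32)·(-1/27) + 81/112·343/729 + (-3/32)·1 = 1/4 ✓
b·(c∘Ac): 81/112·49/243 + (-3/32)·2/9 = 1/8 ✓
b·Ac²: 81/112·(-7/81) + (-3/32)·(-14/9) = 1/12 ✓
b·A²c: (-3/32)·(-4/9) = 1/24 ✓; 4 stages ⇒ order 4.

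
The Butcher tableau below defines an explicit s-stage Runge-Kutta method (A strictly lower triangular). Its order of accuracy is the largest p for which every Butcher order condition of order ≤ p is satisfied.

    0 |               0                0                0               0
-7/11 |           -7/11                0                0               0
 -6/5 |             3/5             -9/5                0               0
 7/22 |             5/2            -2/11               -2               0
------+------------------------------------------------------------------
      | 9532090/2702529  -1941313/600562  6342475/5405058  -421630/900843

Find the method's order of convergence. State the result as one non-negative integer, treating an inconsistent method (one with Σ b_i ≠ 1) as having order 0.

3

b = (9532090/2702529, -1941313/600562, 6342475/5405058, -421630/900843)
c = (0, -7/11, -6/5, 7/22)
Ac = (0, 0, 63/55, 1522/605)
Σ b_i: 9532090/2702529·1 + (-1941313/600562)·1 + 6342475/5405058·1 + (-421630/900843)·1 = 1 ✓
b·c: (-1941313/600562)·(-7/11) + 6342475/5405058·(-6/5) + (-421630/900843)·7/22 = 1/2 ✓
b·c²: (-1941313/600562)·49/121 + 6342475/5405058·36/25 + (-421630/900843)·49/484 = 1/3 ✓
b·Ac: 6342475/5405058·63/55 + (-421630/900843)·1522/605 = 1/6 ✓
b·c³: (-1941313/600562)·(-343/1331) + 6342475/5405058·(-216/125) + (-421630/900843)·343/10648 = -2637309281/2180040060 ≠ 1/4 ⇒ order 3.
b·(c∘Ac): 6342475/5405058·(-378/275) + (-421630/900843)·5327/6655 = -216650189/109002003 ≠ 1/8
b·Ac²: 6342475/5405058·(-441/605) + (-421630/900843)·(-98282/33275) = 52228709/99092730 ≠ 1/12
b·A²c: (-421630/900843)·(-126/55) = 321972/300281 ≠ 1/24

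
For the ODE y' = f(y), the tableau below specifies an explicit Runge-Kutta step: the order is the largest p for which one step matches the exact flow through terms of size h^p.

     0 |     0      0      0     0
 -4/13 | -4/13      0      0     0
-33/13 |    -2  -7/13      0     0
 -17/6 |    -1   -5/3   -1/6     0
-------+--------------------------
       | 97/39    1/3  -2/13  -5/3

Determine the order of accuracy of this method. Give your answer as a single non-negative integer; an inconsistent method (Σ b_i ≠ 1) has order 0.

b = (97/39, 1/3, -2/13, -5/3)
c = (0, -4/13, -33/13, -17/6)
Ac = (0, 0, 28/169, 73/78)
Σ b_i: 97/39·1 + 1/3·1 + (-2/13)·1 + (-5/3)·1 = 1 ✓
b·c: 1/3·(-4/13) + (-2/13)·(-33/13) + (-5/3)·(-17/6) = 15241/3042 ≠ 1/2 ⇒ order 1.

1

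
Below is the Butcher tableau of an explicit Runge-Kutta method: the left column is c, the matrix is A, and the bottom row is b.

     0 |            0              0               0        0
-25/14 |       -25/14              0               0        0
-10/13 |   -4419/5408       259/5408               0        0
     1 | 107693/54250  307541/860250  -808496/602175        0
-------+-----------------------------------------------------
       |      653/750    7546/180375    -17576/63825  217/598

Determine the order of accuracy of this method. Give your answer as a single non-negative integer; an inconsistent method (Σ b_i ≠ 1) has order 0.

4

b = (653/750, 7546/180375, -17576/63825, 217/598)
c = (0, -25/14, -10/13, 1)
Ac = (0, 0, -925/10816, 1027/2604)
Σ b_i: 653/750·1 + 7546/180375·1 + (-17576/63825)·1 + 217/598·1 = 1 ✓
b·c: 7546/180375·(-25/14) + (-17576/63825)·(-10/13) + 217/598·1 = 1/2 ✓
b·c²: 7546/180375·625/196 + (-17576/63825)·100/169 + 217/598·1 = 1/3 ✓
b·Ac: (-17576/63825)·(-925/10816) + 217/598·1027/2604 = 1/6 ✓
b·c³: 7546/180375·(-15625/2744) + (-17576/63825)·(-1000/2197) + 217/598·1 = 1/4 ✓
b·(c∘Ac): (-17576/63825)·4625/70304 + 217/598·1027/2604 = 1/8 ✓
b·Ac²: (-17576/63825)·23125/151424 + 217/598·4199/12152 = 1/12 ✓
b·A²c: 217/598·299/2604 = 1/24 ✓; 4 stages ⇒ order 4.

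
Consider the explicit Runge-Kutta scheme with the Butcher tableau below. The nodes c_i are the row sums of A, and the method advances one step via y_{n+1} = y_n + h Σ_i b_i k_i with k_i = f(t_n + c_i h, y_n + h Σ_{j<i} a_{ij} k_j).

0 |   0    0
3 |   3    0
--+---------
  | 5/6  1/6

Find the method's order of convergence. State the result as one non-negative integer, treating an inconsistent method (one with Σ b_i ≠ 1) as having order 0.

2

b = (5/6, 1/6)
c = (0, 3)
Σ b_i: 5/6·1 + 1/6·1 = 1 ✓
b·c: 1/6·3 = 1/2 ✓; 2 stages ⇒ order 2.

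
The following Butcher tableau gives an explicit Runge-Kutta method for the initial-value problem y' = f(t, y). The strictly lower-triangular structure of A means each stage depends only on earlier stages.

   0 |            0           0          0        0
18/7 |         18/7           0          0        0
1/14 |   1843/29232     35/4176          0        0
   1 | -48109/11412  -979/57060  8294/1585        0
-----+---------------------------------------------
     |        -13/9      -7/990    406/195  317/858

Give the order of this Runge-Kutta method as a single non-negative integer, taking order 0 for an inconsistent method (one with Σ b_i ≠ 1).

b = (-13/9, -7/990, 406/195, 317/858)
c = (0, 18/7, 1/14, 1)
Ac = (0, 0, 5/232, 209/634)
Σ b_i: (-13/9)·1 + (-7/990)·1 + 406/195·1 + 317/858·1 = 1 ✓
b·c: (-7/990)·18/7 + 406/195·1/14 + 317/858·1 = 1/2 ✓
b·c²: (-7/990)·324/49 + 406/195·1/196 + 317/858·1 = 1/3 ✓
b·Ac: 406/195·5/232 + 317/858·209/634 = 1/6 ✓
b·c³: (-7/990)·5832/343 + 406/195·1/2744 + 317/858·1 = 1/4 ✓
b·(c∘Ac): 406/195·5/3248 + 317/858·209/634 = 1/8 ✓
b·Ac²: 406/195·45/812 + 317/858·(-55/634) = 1/12 ✓
b·A²c: 317/858·143/1268 = 1/24 ✓; 4 stages ⇒ order 4.

4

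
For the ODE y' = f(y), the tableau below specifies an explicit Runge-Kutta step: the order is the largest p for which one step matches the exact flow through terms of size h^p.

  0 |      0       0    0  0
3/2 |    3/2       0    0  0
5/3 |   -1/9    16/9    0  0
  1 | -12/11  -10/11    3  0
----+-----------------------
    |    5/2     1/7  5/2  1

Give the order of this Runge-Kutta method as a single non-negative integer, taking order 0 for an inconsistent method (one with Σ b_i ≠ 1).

b = (5/2, 1/7, 5/2, 1)
c = (0, 3/2, 5/3, 1)
Ac = (0, 0, 8/3, 40/11)
Σ b_i: 5/2·1 + 1/7·1 + 5/2·1 + 1·1 = 43/7 ≠ 1 ⇒ order 0.

0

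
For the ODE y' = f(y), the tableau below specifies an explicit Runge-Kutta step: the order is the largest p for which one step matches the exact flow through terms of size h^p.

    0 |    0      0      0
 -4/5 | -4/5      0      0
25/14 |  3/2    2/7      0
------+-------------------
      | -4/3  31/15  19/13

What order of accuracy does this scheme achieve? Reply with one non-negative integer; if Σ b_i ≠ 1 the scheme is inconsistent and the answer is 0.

0

b = (-4/3, 31/15, 19/13)
c = (0, -4/5, 25/14)
Ac = (0, 0, -8/35)
Σ b_i: (-4/3)·1 + 31/15·1 + 19/13·1 = 428/195 ≠ 1 ⇒ order 0.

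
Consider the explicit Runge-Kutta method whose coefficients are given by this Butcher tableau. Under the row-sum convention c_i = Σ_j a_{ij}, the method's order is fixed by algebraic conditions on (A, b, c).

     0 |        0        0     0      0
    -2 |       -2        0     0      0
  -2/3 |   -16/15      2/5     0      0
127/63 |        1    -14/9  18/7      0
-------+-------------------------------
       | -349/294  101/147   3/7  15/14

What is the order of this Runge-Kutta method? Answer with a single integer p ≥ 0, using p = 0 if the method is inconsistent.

b = (-349/294, 101/147, 3/7, 15/14)
c = (0, -2, -2/3, 127/63)
Ac = (0, 0, -4/5, 88/63)
Σ b_i: (-349/294)·1 + 101/147·1 + 3/7·1 + 15/14·1 = 1 ✓
b·c: 101/147·(-2) + 3/7·(-2/3) + 15/14·127/63 = 1/2 ✓
b·c²: 101/147·4 + 3/7·4/9 + 15/14·16129/3969 = 135077/18522 ≠ 1/3 ⇒ order 2.
b·Ac: 3/7·(-4/5) + 15/14·88/63 = 848/735 ≠ 1/6

2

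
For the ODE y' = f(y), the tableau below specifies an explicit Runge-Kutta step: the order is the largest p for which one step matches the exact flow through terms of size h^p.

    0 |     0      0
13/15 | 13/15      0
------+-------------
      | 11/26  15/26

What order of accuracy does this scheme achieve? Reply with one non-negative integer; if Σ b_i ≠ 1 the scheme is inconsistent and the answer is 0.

b = (11/26, 15/26)
c = (0, 13/15)
Σ b_i: 11/26·1 + 15/26·1 = 1 ✓
b·c: 15/26·13/15 = 1/2 ✓; 2 stages ⇒ order 2.

2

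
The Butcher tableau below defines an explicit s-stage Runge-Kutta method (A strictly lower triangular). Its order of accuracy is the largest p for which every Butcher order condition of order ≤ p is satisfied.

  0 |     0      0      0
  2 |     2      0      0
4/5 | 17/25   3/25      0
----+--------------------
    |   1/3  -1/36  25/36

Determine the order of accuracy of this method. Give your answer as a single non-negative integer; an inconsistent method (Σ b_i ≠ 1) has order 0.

3

b = (1/3, -1/36, 25/36)
c = (0, 2, 4/5)
Ac = (0, 0, 6/25)
Σ b_i: 1/3·1 + (-1/36)·1 + 25/36·1 = 1 ✓
b·c: (-1/36)·2 + 25/36·4/5 = 1/2 ✓
b·c²: (-1/36)·4 + 25/36·16/25 = 1/3 ✓
b·Ac: 25/36·6/25 = 1/6 ✓; 3 stages ⇒ order 3.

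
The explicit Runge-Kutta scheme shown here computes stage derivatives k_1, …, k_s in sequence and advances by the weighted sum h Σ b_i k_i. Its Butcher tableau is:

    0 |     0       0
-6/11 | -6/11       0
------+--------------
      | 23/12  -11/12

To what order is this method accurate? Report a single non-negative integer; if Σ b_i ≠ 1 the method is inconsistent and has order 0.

2

b = (23/12, -11/12)
c = (0, -6/11)
Σ b_i: 23/12·1 + (-11/12)·1 = 1 ✓
b·c: (-11/12)·(-6/11) = 1/2 ✓; 2 stages ⇒ order 2.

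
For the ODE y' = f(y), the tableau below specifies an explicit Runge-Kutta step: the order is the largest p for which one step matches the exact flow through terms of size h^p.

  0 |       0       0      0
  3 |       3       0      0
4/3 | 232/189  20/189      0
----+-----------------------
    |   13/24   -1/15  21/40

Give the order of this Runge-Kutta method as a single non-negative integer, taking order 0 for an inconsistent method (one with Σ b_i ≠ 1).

3

b = (13/24, -1/15, 21/40)
c = (0, 3, 4/3)
Ac = (0, 0, 20/63)
Σ b_i: 13/24·1 + (-1/15)·1 + 21/40·1 = 1 ✓
b·c: (-1/15)·3 + 21/40·4/3 = 1/2 ✓
b·c²: (-1/15)·9 + 21/40·16/9 = 1/3 ✓
b·Ac: 21/40·20/63 = 1/6 ✓; 3 stages ⇒ order 3.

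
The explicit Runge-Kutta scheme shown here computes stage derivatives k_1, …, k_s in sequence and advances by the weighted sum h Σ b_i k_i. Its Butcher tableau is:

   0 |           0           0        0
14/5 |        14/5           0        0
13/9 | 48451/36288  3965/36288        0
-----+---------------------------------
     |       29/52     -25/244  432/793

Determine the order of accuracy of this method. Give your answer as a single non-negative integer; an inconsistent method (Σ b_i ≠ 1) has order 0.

b = (29/52, -25/244, 432/793)
c = (0, 14/5, 13/9)
Ac = (0, 0, 793/2592)
Σ b_i: 29/52·1 + (-25/244)·1 + 432/793·1 = 1 ✓
b·c: (-25/244)·14/5 + 432/793·13/9 = 1/2 ✓
b·c²: (-25/244)·196/25 + 432/793·169/81 = 1/3 ✓
b·Ac: 432/793·793/2592 = 1/6 ✓; 3 stages ⇒ order 3.

3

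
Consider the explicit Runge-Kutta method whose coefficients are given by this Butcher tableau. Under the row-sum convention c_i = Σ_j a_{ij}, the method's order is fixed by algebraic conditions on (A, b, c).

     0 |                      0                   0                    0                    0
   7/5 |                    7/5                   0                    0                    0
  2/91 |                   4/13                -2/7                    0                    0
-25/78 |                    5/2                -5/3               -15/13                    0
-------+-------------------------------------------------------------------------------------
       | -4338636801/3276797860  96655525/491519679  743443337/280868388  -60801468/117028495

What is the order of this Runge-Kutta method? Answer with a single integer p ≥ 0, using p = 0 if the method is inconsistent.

3

b = (-4338636801/3276797860, 96655525/491519679, 743443337/280868388, -60801468/117028495)
c = (0, 7/5, 2/91, -25/78)
Ac = (0, 0, -2/5, -8371/3549)
Σ b_i: (-4338636801/3276797860)·1 + 96655525/491519679·1 + 743443337/280868388·1 + (-60801468/117028495)·1 = 1 ✓
b·c: 96655525/491519679·7/5 + 743443337/280868388·2/91 + (-60801468/117028495)·(-25/78) = 1/2 ✓
b·c²: 96655525/491519679·49/25 + 743443337/280868388·4/8281 + (-60801468/117028495)·625/6084 = 1/3 ✓
b·Ac: 743443337/280868388·(-2/5) + (-60801468/117028495)·(-8371/3549) = 1/6 ✓
b·c³: 96655525/491519679·343/125 + 743443337/280868388·8/753571 + (-60801468/117028495)·(-15625/474552) = 106721435129/191692674810 ≠ 1/4 ⇒ order 3.
b·(c∘Ac): 743443337/280868388·(-4/455) + (-60801468/117028495)·209275/276822 = -632951947/1521370435 ≠ 1/8
b·Ac²: 743443337/280868388·(-14/25) + (-60801468/117028495)·(-5275897/1614795) = 13749319751/63897558270 ≠ 1/12
b·A²c: (-60801468/117028495)·6/13 = -28062216/117028495 ≠ 1/24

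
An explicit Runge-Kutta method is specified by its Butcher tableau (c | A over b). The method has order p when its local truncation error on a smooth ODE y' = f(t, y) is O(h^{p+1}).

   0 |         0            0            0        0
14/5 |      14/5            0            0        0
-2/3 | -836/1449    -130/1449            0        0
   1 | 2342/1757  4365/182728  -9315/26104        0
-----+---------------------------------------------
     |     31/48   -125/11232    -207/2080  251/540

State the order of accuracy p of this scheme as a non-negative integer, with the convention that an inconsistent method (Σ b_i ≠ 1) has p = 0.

4

b = (31/48, -125/11232, -207/2080, 251/540)
c = (0, 14/5, -2/3, 1)
Ac = (0, 0, -52/207, 153/502)
Σ b_i: 31/48·1 + (-125/11232)·1 + (-207/2080)·1 + 251/540·1 = 1 ✓
b·c: (-125/11232)·14/5 + (-207/2080)·(-2/3) + 251/540·1 = 1/2 ✓
b·c²: (-125/11232)·196/25 + (-207/2080)·4/9 + 251/540·1 = 1/3 ✓
b·Ac: (-207/2080)·(-52/207) + 251/540·153/502 = 1/6 ✓
b·c³: (-125/11232)·2744/125 + (-207/2080)·(-8/27) + 251/540·1 = 1/4 ✓
b·(c∘Ac): (-207/2080)·104/621 + 251/540·153/502 = 1/8 ✓
b·Ac²: (-207/2080)·(-728/1035) + 251/540·36/1255 = 1/12 ✓
b·A²c: 251/540·45/502 = 1/24 ✓; 4 stages ⇒ order 4.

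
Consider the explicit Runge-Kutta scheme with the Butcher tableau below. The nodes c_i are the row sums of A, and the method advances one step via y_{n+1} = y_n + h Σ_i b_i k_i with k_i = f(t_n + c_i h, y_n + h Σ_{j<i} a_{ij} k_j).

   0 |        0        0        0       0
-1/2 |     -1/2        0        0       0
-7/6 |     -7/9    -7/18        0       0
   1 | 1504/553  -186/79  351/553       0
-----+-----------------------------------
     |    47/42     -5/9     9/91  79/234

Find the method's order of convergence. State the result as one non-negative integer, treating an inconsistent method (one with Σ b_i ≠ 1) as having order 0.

b = (47/42, -5/9, 9/91, 79/234)
c = (0, -1/2, -7/6, 1)
Ac = (0, 0, 7/36, 69/158)
Σ b_i: 47/42·1 + (-5/9)·1 + 9/91·1 + 79/234·1 = 1 ✓
b·c: (-5/9)·(-1/2) + 9/91·(-7/6) + 79/234·1 = 1/2 ✓
b·c²: (-5/9)·1/4 + 9/91·49/36 + 79/234·1 = 1/3 ✓
b·Ac: 9/91·7/36 + 79/234·69/158 = 1/6 ✓
b·c³: (-5/9)·(-1/8) + 9/91·(-343/216) + 79/234·1 = 1/4 ✓
b·(c∘Ac): 9/91·(-49/216) + 79/234·69/158 = 1/8 ✓
b·Ac²: 9/91·(-7/72) + 79/234·87/316 = 1/12 ✓
b·A²c: 79/234·39/316 = 1/24 ✓; 4 stages ⇒ order 4.

4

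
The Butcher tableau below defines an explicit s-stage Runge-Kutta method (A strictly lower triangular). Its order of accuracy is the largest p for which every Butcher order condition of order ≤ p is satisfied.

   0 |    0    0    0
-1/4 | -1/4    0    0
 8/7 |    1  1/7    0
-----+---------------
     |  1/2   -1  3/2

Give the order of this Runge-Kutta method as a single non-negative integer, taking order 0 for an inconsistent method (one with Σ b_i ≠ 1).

1

b = (1/2, -1, 3/2)
c = (0, -1/4, 8/7)
Ac = (0, 0, -1/28)
Σ b_i: 1/2·1 + (-1)·1 + 3/2·1 = 1 ✓
b·c: (-1)·(-1/4) + 3/2·8/7 = 55/28 ≠ 1/2 ⇒ order 1.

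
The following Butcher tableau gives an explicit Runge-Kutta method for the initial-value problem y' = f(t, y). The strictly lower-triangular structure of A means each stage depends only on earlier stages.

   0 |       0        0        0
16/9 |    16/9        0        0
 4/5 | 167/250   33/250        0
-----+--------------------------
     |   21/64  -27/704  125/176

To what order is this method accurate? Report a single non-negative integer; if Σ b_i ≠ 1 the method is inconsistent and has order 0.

b = (21/64, -27/704, 125/176)
c = (0, 16/9, 4/5)
Ac = (0, 0, 88/375)
Σ b_i: 21/64·1 + (-27/704)·1 + 125/176·1 = 1 ✓
b·c: (-27/704)·16/9 + 125/176·4/5 = 1/2 ✓
b·c²: (-27/704)·256/81 + 125/176·16/25 = 1/3 ✓
b·Ac: 125/176·88/375 = 1/6 ✓; 3 stages ⇒ order 3.

3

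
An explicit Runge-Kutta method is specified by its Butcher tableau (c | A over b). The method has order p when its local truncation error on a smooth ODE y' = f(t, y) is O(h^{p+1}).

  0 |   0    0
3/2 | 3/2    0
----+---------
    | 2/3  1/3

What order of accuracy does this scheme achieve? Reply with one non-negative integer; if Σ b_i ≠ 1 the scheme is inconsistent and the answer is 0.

b = (2/3, 1/3)
c = (0, 3/2)
Σ b_i: 2/3·1 + 1/3·1 = 1 ✓
b·c: 1/3·3/2 = 1/2 ✓; 2 stages ⇒ order 2.

2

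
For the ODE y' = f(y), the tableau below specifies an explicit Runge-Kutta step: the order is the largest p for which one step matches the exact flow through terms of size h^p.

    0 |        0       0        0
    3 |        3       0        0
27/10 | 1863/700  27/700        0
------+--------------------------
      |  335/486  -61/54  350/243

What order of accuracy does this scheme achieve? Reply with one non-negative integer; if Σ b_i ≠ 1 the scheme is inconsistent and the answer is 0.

b = (335/486, -61/54, 350/243)
c = (0, 3, 27/10)
Ac = (0, 0, 81/700)
Σ b_i: 335/486·1 + (-61/54)·1 + 350/243·1 = 1 ✓
b·c: (-61/54)·3 + 350/243·27/10 = 1/2 ✓
b·c²: (-61/54)·9 + 350/243·729/100 = 1/3 ✓
b·Ac: 350/243·81/700 = 1/6 ✓; 3 stages ⇒ order 3.

3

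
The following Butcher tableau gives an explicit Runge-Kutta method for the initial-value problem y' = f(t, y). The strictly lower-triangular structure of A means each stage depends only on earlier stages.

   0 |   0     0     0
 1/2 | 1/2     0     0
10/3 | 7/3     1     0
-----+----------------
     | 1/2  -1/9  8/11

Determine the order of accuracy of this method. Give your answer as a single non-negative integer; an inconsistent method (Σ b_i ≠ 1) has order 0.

0

b = (1/2, -1/9, 8/11)
c = (0, 1/2, 10/3)
Ac = (0, 0, 1/2)
Σ b_i: 1/2·1 + (-1/9)·1 + 8/11·1 = 221/198 ≠ 1 ⇒ order 0.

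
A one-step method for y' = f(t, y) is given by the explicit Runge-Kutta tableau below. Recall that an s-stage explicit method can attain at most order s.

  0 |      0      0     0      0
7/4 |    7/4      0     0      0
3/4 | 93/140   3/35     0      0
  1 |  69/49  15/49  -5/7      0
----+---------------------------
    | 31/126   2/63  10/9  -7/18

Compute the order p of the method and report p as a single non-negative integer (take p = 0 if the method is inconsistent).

4

b = (31/126, 2/63, 10/9, -7/18)
c = (0, 7/4, 3/4, 1)
Ac = (0, 0, 3/20, 0)
Σ b_i: 31/126·1 + 2/63·1 + 10/9·1 + (-7/18)·1 = 1 ✓
b·c: 2/63·7/4 + 10/9·3/4 + (-7/18)·1 = 1/2 ✓
b·c²: 2/63·49/16 + 10/9·9/16 + (-7/18)·1 = 1/3 ✓
b·Ac: 10/9·3/20 = 1/6 ✓
b·c³: 2/63·343/64 + 10/9·27/64 + (-7/18)·1 = 1/4 ✓
b·(c∘Ac): 10/9·9/80 = 1/8 ✓
b·Ac²: 10/9·21/80 + (-7/18)·15/28 = 1/12 ✓
b·A²c: (-7/18)·(-3/28) = 1/24 ✓; 4 stages ⇒ order 4.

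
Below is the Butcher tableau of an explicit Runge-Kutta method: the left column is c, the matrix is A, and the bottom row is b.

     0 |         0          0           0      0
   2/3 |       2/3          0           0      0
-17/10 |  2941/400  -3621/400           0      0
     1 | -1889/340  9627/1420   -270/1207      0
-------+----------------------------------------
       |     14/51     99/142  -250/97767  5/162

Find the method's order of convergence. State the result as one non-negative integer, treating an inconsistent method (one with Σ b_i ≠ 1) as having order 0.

b = (14/51, 99/142, -250/97767, 5/162)
c = (0, 2/3, -17/10, 1)
Ac = (0, 0, -1207/200, 49/10)
Σ b_i: 14/51·1 + 99/142·1 + (-250/97767)·1 + 5/162·1 = 1 ✓
b·c: 99/142·2/3 + (-250/97767)·(-17/10) + 5/162·1 = 1/2 ✓
b·c²: 99/142·4/9 + (-250/97767)·289/100 + 5/162·1 = 1/3 ✓
b·Ac: (-250/97767)·(-1207/200) + 5/162·49/10 = 1/6 ✓
b·c³: 99/142·8/27 + (-250/97767)·(-4913/1000) + 5/162·1 = 1/4 ✓
b·(c∘Ac): (-250/97767)·20519/2000 + 5/162·49/10 = 1/8 ✓
b·Ac²: (-250/97767)·(-1207/300) + 5/162·71/30 = 1/12 ✓
b·A²c: 5/162·27/20 = 1/24 ✓; 4 stages ⇒ order 4.

4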